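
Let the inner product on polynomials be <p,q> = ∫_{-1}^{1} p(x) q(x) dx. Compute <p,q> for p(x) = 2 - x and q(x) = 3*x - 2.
<p,q> = -10

Expand the product: p(x)·q(x) = -3*x^2 + 8*x - 4.
∫_{-1}^{1} of each monomial x^k gives [2/(k+1) if k even, 0 if k odd]. Integrating term-by-term (or equivalently evaluating the antiderivative F(x) = -x^3 + 4*x^2 - 4*x at the endpoints):
  F(1) − F(−1) = -1 − (9) = -10.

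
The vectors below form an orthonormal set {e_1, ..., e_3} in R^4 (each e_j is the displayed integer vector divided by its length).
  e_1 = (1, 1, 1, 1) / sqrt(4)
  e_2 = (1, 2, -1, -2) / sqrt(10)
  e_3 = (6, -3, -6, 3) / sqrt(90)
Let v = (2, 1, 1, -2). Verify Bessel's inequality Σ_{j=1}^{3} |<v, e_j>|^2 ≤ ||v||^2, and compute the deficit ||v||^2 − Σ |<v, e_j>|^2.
Σ |<v, e_j>|^2 = 6; ||v||^2 = 10; deficit = 4

Write each e_j = u_j / sqrt(<u_j, u_j>) where u_j is the displayed integer vector. Then <v, e_j> = <v, u_j> / sqrt(<u_j, u_j>), so |<v, e_j>|^2 = <v, u_j>^2 / <u_j, u_j>.
Coefficients: <v, e_1> = 2/sqrt(4), <v, e_2> = 7/sqrt(10), <v, e_3> = -3/sqrt(90).
Square and sum: Σ |<v, e_j>|^2 = 6.
Compute ||v||^2 = v·v = 10.
Deficit = 10 − 6 = 4 ≥ 0, confirming Bessel's inequality. (The deficit equals ||v − Σ <v,e_j> e_j||^2, the squared distance from v to span{e_j}.)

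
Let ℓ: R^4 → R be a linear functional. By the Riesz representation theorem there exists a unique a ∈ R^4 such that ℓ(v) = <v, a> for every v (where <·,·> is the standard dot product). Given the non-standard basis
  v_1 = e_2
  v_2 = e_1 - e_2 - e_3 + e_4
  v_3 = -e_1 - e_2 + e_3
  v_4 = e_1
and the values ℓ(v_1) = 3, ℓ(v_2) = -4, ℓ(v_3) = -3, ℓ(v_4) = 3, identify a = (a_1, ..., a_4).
a = (3, 3, 3, -1)

Write a = (a_1, ..., a_4) in the standard basis. For each basis vector v_i, ℓ(v_i) = <v_i, a> is a linear equation in the a_j's. Collect the n equations into a matrix system V a = ℓ, where row i of V is v_i (expressed in the standard basis). Since V is invertible (lower-triangular with 1s on the diagonal, up to permutation), solve by back-substitution:
  V =
[[0, 1, 0, 0],
 [1, -1, -1, 1],
 [-1, -1, 1, 0],
 [1, 0, 0, 0]]
  V a = (3, -4, -3, 3)
Solving gives a = (3, 3, 3, -1).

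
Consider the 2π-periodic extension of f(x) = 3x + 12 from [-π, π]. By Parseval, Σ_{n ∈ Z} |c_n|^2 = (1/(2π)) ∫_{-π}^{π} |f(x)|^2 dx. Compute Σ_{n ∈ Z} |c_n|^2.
Σ |c_n|^2 = 3π^2 + 144

Expand and integrate term by term over [-π, π]:
  ∫ (3x)^2 dx = 9·(2π^3/3); ∫ 2·3·(12)·x dx = 0 (odd integrand); ∫ 12^2 dx = 144·2π.
So (1/(2π)) ∫_{-π}^{π} (3x + 12)^2 dx = 9π^2/3 + 144 = 3π^2 + 144.
Parseval ⇒ Σ |c_n|^2 = 3π^2 + 144.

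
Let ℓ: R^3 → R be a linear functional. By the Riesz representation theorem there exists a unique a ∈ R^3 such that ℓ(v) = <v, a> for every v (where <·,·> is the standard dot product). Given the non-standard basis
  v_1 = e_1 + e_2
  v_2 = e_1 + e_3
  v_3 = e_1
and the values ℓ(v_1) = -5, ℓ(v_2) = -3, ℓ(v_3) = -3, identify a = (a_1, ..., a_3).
a = (-3, -2, 0)

Write a = (a_1, ..., a_3) in the standard basis. For each basis vector v_i, ℓ(v_i) = <v_i, a> is a linear equation in the a_j's. Collect the n equations into a matrix system V a = ℓ, where row i of V is v_i (expressed in the standard basis). Since V is invertible (lower-triangular with 1s on the diagonal, up to permutation), solve by back-substitution:
  V =
[[1, 1, 0],
 [1, 0, 1],
 [1, 0, 0]]
  V a = (-5, -3, -3)
Solving gives a = (-3, -2, 0).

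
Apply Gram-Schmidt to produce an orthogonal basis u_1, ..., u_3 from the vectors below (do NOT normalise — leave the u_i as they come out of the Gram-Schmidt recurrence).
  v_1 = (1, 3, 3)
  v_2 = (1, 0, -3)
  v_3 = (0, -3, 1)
Orthogonal basis:
  u_1 = (1, 3, 3)
  u_2 = (27/19, 24/19, -33/19)
  u_3 = (3/2, -1, 1/2)

Apply the Gram-Schmidt recurrence
  u_1 = v_1
  u_i = v_i − Σ_{j<i} ((v_i · u_j) / (u_j · u_j)) · u_j.

Step by step this gives:
  u_1 = (1, 3, 3)
  u_2 = (27/19, 24/19, -33/19)
  u_3 = (3/2, -1, 1/2)

Orthogonality check:
  u_2 · u_1 = 0 (should be 0)
  u_3 · u_1 = 0 (should be 0)
  u_3 · u_2 = 0 (should be 0)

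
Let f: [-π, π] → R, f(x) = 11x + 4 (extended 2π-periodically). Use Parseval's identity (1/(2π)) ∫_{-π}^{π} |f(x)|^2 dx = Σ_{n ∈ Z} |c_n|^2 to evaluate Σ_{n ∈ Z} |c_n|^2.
Σ |c_n|^2 = 121π^2/3 + 16

Expand and integrate term by term over [-π, π]:
  ∫ (11x)^2 dx = 121·(2π^3/3); ∫ 2·11·(4)·x dx = 0 (odd integrand); ∫ 4^2 dx = 16·2π.
So (1/(2π)) ∫_{-π}^{π} (11x + 4)^2 dx = 121π^2/3 + 16 = 121π^2/3 + 16.
Parseval ⇒ Σ |c_n|^2 = 121π^2/3 + 16.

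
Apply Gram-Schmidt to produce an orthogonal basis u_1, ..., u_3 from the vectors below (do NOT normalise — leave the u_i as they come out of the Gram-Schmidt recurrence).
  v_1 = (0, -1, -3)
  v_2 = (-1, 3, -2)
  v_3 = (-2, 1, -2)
Orthogonal basis:
  u_1 = (0, -1, -3)
  u_2 = (-1, 33/10, -11/10)
  u_3 = (-187/131, -51/131, 17/131)

Apply the Gram-Schmidt recurrence
  u_1 = v_1
  u_i = v_i − Σ_{j<i} ((v_i · u_j) / (u_j · u_j)) · u_j.

Step by step this gives:
  u_1 = (0, -1, -3)
  u_2 = (-1, 33/10, -11/10)
  u_3 = (-187/131, -51/131, 17/131)

Orthogonality check:
  u_2 · u_1 = 0 (should be 0)
  u_3 · u_1 = 0 (should be 0)
  u_3 · u_2 = 0 (should be 0)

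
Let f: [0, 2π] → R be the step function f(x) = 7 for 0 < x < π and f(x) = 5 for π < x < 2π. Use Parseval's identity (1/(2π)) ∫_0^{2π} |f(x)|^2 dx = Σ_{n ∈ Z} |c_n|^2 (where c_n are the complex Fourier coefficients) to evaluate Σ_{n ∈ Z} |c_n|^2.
Σ |c_n|^2 = 37

Parseval equates the L^2 energy of f (normalised by 1/(2π)) with the ℓ^2 sum of its Fourier coefficients: (1/(2π)) ∫_0^{2π} |f|^2 = Σ |c_n|^2.
Compute the left side: (1/(2π)) [∫_0^π 7^2 dx + ∫_π^{2π} 5^2 dx] = (1/(2π)) · (49π + 25π) = (49 + 25)/2 = 37.
So Σ_{n ∈ Z} |c_n|^2 = 37.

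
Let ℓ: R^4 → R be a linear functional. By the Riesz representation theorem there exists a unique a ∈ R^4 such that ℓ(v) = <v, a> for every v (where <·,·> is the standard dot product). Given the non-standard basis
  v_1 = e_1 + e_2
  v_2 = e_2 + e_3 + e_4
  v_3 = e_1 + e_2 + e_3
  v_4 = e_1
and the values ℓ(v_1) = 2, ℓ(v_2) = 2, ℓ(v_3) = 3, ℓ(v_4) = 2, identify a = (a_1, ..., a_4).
a = (2, 0, 1, 1)

Write a = (a_1, ..., a_4) in the standard basis. For each basis vector v_i, ℓ(v_i) = <v_i, a> is a linear equation in the a_j's. Collect the n equations into a matrix system V a = ℓ, where row i of V is v_i (expressed in the standard basis). Since V is invertible (lower-triangular with 1s on the diagonal, up to permutation), solve by back-substitution:
  V =
[[1, 1, 0, 0],
 [0, 1, 1, 1],
 [1, 1, 1, 0],
 [1, 0, 0, 0]]
  V a = (2, 2, 3, 2)
Solving gives a = (2, 0, 1, 1).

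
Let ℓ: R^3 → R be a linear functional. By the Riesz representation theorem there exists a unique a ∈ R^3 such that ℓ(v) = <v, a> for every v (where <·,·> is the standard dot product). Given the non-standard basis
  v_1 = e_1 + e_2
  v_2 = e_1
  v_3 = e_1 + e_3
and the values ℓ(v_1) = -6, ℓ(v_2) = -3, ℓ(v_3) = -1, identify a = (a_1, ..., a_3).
a = (-3, -3, 2)

Write a = (a_1, ..., a_3) in the standard basis. For each basis vector v_i, ℓ(v_i) = <v_i, a> is a linear equation in the a_j's. Collect the n equations into a matrix system V a = ℓ, where row i of V is v_i (expressed in the standard basis). Since V is invertible (lower-triangular with 1s on the diagonal, up to permutation), solve by back-substitution:
  V =
[[1, 1, 0],
 [1, 0, 0],
 [1, 0, 1]]
  V a = (-6, -3, -1)
Solving gives a = (-3, -3, 2).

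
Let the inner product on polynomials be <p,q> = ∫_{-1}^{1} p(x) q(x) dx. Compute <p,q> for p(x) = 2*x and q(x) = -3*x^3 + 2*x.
<p,q> = 4/15

Expand the product: p(x)·q(x) = -6*x^4 + 4*x^2.
∫_{-1}^{1} of each monomial x^k gives [2/(k+1) if k even, 0 if k odd]. Integrating term-by-term (or equivalently evaluating the antiderivative F(x) = -6*x^5/5 + 4*x^3/3 at the endpoints):
  F(1) − F(−1) = 2/15 − (-2/15) = 4/15.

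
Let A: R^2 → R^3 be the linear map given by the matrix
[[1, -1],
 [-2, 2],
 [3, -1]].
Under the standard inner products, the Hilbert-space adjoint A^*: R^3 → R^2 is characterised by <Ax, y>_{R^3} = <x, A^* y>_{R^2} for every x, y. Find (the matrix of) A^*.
A^* = A^T =
[[1, -2, 3],
 [-1, 2, -1]]

For real matrices with standard dot products, the defining identity <Ax, y> = <x, A^* y> gives (Ax)^T y = x^T (A^*) y, i.e. x^T A^T y = x^T (A^*) y. Since this holds for all x, y, we must have A^* = A^T. Therefore
A^* =
[[1, -2, 3],
 [-1, 2, -1]].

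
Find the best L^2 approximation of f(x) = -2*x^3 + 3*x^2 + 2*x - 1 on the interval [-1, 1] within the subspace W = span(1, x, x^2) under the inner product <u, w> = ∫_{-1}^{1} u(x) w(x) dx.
g(x) = 3*x^2 + 4*x/5 - 1

The best approximation g ∈ W is the orthogonal projection of f onto W. Writing g = a_0 + a_1 x + a_2 x^2, the coefficients solve the normal equations G · a = b where
  G_{ij} = <φ_i, φ_j> and b_i = <f, φ_i>, with φ_0 = 1, φ_1 = x, φ_2 = x^2.
G =
  [2, 0, 2/3]
  [0, 2/3, 0]
  [2/3, 0, 2/5],
b = (0, 8/15, 8/15).
Solving gives a_0 = -1, a_1 = 4/5, a_2 = 3, so
  g(x) = 3*x^2 + 4*x/5 - 1.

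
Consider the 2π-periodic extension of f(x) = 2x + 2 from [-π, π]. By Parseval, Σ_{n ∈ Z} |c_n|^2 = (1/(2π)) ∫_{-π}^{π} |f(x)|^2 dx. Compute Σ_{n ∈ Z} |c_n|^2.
Σ |c_n|^2 = 4π^2/3 + 4

Expand and integrate term by term over [-π, π]:
  ∫ (2x)^2 dx = 4·(2π^3/3); ∫ 2·2·(2)·x dx = 0 (odd integrand); ∫ 2^2 dx = 4·2π.
So (1/(2π)) ∫_{-π}^{π} (2x + 2)^2 dx = 4π^2/3 + 4 = 4π^2/3 + 4.
Parseval ⇒ Σ |c_n|^2 = 4π^2/3 + 4.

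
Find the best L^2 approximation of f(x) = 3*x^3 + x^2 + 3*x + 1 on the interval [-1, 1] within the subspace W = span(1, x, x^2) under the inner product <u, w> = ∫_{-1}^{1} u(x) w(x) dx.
g(x) = x^2 + 24*x/5 + 1

The best approximation g ∈ W is the orthogonal projection of f onto W. Writing g = a_0 + a_1 x + a_2 x^2, the coefficients solve the normal equations G · a = b where
  G_{ij} = <φ_i, φ_j> and b_i = <f, φ_i>, with φ_0 = 1, φ_1 = x, φ_2 = x^2.
G =
  [2, 0, 2/3]
  [0, 2/3, 0]
  [2/3, 0, 2/5],
b = (8/3, 16/5, 16/15).
Solving gives a_0 = 1, a_1 = 24/5, a_2 = 1, so
  g(x) = x^2 + 24*x/5 + 1.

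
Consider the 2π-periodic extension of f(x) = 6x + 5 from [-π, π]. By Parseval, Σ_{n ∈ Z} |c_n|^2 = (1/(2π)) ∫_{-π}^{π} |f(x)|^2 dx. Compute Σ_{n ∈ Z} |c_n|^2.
Σ |c_n|^2 = 12π^2 + 25

Expand and integrate term by term over [-π, π]:
  ∫ (6x)^2 dx = 36·(2π^3/3); ∫ 2·6·(5)·x dx = 0 (odd integrand); ∫ 5^2 dx = 25·2π.
So (1/(2π)) ∫_{-π}^{π} (6x + 5)^2 dx = 36π^2/3 + 25 = 12π^2 + 25.
Parseval ⇒ Σ |c_n|^2 = 12π^2 + 25.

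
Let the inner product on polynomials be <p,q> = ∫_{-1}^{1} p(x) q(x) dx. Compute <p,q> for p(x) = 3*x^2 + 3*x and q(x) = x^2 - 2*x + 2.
<p,q> = 6/5

Expand the product: p(x)·q(x) = 3*x^4 - 3*x^3 + 6*x.
∫_{-1}^{1} of each monomial x^k gives [2/(k+1) if k even, 0 if k odd]. Integrating term-by-term (or equivalently evaluating the antiderivative F(x) = 3*x^5/5 - 3*x^4/4 + 3*x^2 at the endpoints):
  F(1) − F(−1) = 57/20 − (33/20) = 6/5.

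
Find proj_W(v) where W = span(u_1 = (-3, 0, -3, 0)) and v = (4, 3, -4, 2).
proj_W(v) = (0, 0, 0, 0)

Set up U = [u_1 | ... | u_1] ∈ R^(4×1). The projector onto W = col(U) is P = U (U^T U)^(-1) U^T.
Compute U^T U =
  [18],
and U^T v = (0).
Solve U^T U · c = U^T v for the coefficients: c = (0). The projection is proj_W(v) = U c.
Check: (v - proj_W(v)) · u_1 = 0  (should be 0).
Result: proj_W(v) = (0, 0, 0, 0).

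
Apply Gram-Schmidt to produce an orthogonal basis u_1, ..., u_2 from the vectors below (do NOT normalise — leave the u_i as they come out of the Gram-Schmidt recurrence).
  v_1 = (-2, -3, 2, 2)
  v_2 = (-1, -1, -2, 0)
Orthogonal basis:
  u_1 = (-2, -3, 2, 2)
  u_2 = (-19/21, -6/7, -44/21, -2/21)

Apply the Gram-Schmidt recurrence
  u_1 = v_1
  u_i = v_i − Σ_{j<i} ((v_i · u_j) / (u_j · u_j)) · u_j.

Step by step this gives:
  u_1 = (-2, -3, 2, 2)
  u_2 = (-19/21, -6/7, -44/21, -2/21)

Orthogonality check:
  u_2 · u_1 = 0 (should be 0)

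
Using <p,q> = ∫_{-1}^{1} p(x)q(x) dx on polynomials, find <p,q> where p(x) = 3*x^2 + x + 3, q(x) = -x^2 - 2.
<p,q> = -96/5

Expand the product: p(x)·q(x) = -3*x^4 - x^3 - 9*x^2 - 2*x - 6.
∫_{-1}^{1} of each monomial x^k gives [2/(k+1) if k even, 0 if k odd]. Integrating term-by-term (or equivalently evaluating the antiderivative F(x) = -3*x^5/5 - x^4/4 - 3*x^3 - x^2 - 6*x at the endpoints):
  F(1) − F(−1) = -217/20 − (167/20) = -96/5.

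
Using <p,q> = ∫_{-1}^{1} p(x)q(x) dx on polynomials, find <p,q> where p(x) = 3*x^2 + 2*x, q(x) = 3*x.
<p,q> = 4

Expand the product: p(x)·q(x) = 9*x^3 + 6*x^2.
∫_{-1}^{1} of each monomial x^k gives [2/(k+1) if k even, 0 if k odd]. Integrating term-by-term (or equivalently evaluating the antiderivative F(x) = 9*x^4/4 + 2*x^3 at the endpoints):
  F(1) − F(−1) = 17/4 − (1/4) = 4.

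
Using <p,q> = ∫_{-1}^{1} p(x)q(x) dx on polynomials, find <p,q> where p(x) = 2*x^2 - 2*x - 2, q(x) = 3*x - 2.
<p,q> = 4/3

Expand the product: p(x)·q(x) = 6*x^3 - 10*x^2 - 2*x + 4.
∫_{-1}^{1} of each monomial x^k gives [2/(k+1) if k even, 0 if k odd]. Integrating term-by-term (or equivalently evaluating the antiderivative F(x) = 3*x^4/2 - 10*x^3/3 - x^2 + 4*x at the endpoints):
  F(1) − F(−1) = 7/6 − (-1/6) = 4/3.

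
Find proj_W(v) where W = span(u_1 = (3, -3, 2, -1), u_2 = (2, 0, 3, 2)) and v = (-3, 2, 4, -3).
proj_W(v) = (-124/291, 68/97, -16/291, 148/291)

Set up U = [u_1 | ... | u_2] ∈ R^(4×2). The projector onto W = col(U) is P = U (U^T U)^(-1) U^T.
Compute U^T U =
  [23, 10]
  [10, 17],
and U^T v = (-4, 0).
Solve U^T U · c = U^T v for the coefficients: c = (-68/291, 40/291). The projection is proj_W(v) = U c.
Check: (v - proj_W(v)) · u_1 = 0  (should be 0).
Check: (v - proj_W(v)) · u_2 = 0  (should be 0).
Result: proj_W(v) = (-124/291, 68/97, -16/291, 148/291).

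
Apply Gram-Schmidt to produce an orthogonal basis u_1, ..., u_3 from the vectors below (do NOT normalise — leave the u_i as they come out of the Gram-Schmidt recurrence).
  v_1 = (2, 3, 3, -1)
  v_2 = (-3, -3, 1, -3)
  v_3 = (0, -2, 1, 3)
Orthogonal basis:
  u_1 = (2, 3, 3, -1)
  u_2 = (-51/23, -42/23, 50/23, -78/23)
  u_3 = (72/563, -868/563, 1221/563, 1203/563)

Apply the Gram-Schmidt recurrence
  u_1 = v_1
  u_i = v_i − Σ_{j<i} ((v_i · u_j) / (u_j · u_j)) · u_j.

Step by step this gives:
  u_1 = (2, 3, 3, -1)
  u_2 = (-51/23, -42/23, 50/23, -78/23)
  u_3 = (72/563, -868/563, 1221/563, 1203/563)

Orthogonality check:
  u_2 · u_1 = 0 (should be 0)
  u_3 · u_1 = 0 (should be 0)
  u_3 · u_2 = 0 (should be 0)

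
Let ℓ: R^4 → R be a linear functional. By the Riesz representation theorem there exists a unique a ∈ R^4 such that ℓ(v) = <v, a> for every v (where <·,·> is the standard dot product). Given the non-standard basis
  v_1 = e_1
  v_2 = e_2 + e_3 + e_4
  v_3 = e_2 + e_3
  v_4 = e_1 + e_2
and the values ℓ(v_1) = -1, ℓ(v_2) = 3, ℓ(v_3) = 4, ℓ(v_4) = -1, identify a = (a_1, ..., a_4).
a = (-1, 0, 4, -1)

Write a = (a_1, ..., a_4) in the standard basis. For each basis vector v_i, ℓ(v_i) = <v_i, a> is a linear equation in the a_j's. Collect the n equations into a matrix system V a = ℓ, where row i of V is v_i (expressed in the standard basis). Since V is invertible (lower-triangular with 1s on the diagonal, up to permutation), solve by back-substitution:
  V =
[[1, 0, 0, 0],
 [0, 1, 1, 1],
 [0, 1, 1, 0],
 [1, 1, 0, 0]]
  V a = (-1, 3, 4, -1)
Solving gives a = (-1, 0, 4, -1).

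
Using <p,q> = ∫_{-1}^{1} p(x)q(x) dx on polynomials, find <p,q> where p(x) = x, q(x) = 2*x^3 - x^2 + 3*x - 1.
<p,q> = 14/5

Expand the product: p(x)·q(x) = 2*x^4 - x^3 + 3*x^2 - x.
∫_{-1}^{1} of each monomial x^k gives [2/(k+1) if k even, 0 if k odd]. Integrating term-by-term (or equivalently evaluating the antiderivative F(x) = 2*x^5/5 - x^4/4 + x^3 - x^2/2 at the endpoints):
  F(1) − F(−1) = 13/20 − (-43/20) = 14/5.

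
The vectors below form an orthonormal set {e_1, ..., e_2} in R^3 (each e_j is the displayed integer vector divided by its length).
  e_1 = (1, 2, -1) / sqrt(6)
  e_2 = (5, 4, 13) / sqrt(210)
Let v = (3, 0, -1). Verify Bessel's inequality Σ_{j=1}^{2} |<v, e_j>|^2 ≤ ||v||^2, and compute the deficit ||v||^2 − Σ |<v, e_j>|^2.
Σ |<v, e_j>|^2 = 94/35; ||v||^2 = 10; deficit = 256/35

Write each e_j = u_j / sqrt(<u_j, u_j>) where u_j is the displayed integer vector. Then <v, e_j> = <v, u_j> / sqrt(<u_j, u_j>), so |<v, e_j>|^2 = <v, u_j>^2 / <u_j, u_j>.
Coefficients: <v, e_1> = 4/sqrt(6), <v, e_2> = 2/sqrt(210).
Square and sum: Σ |<v, e_j>|^2 = 94/35.
Compute ||v||^2 = v·v = 10.
Deficit = 10 − 94/35 = 256/35 ≥ 0, confirming Bessel's inequality. (The deficit equals ||v − Σ <v,e_j> e_j||^2, the squared distance from v to span{e_j}.)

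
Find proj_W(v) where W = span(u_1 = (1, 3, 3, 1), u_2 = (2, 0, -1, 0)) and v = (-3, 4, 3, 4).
proj_W(v) = (-215/99, 101/33, 461/99, 101/99)

Set up U = [u_1 | ... | u_2] ∈ R^(4×2). The projector onto W = col(U) is P = U (U^T U)^(-1) U^T.
Compute U^T U =
  [20, -1]
  [-1, 5],
and U^T v = (22, -9).
Solve U^T U · c = U^T v for the coefficients: c = (101/99, -158/99). The projection is proj_W(v) = U c.
Check: (v - proj_W(v)) · u_1 = 0  (should be 0).
Check: (v - proj_W(v)) · u_2 = 0  (should be 0).
Result: proj_W(v) = (-215/99, 101/33, 461/99, 101/99).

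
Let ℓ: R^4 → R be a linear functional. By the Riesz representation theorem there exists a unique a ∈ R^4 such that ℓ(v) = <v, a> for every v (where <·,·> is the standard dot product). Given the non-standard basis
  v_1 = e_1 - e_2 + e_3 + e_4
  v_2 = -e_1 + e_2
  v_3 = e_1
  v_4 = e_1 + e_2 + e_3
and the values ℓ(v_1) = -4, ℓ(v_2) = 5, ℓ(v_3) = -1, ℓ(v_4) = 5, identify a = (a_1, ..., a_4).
a = (-1, 4, 2, -1)

Write a = (a_1, ..., a_4) in the standard basis. For each basis vector v_i, ℓ(v_i) = <v_i, a> is a linear equation in the a_j's. Collect the n equations into a matrix system V a = ℓ, where row i of V is v_i (expressed in the standard basis). Since V is invertible (lower-triangular with 1s on the diagonal, up to permutation), solve by back-substitution:
  V =
[[1, -1, 1, 1],
 [-1, 1, 0, 0],
 [1, 0, 0, 0],
 [1, 1, 1, 0]]
  V a = (-4, 5, -1, 5)
Solving gives a = (-1, 4, 2, -1).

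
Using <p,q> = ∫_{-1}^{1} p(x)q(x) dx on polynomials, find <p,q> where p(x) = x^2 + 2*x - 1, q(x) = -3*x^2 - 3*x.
<p,q> = -16/5

Expand the product: p(x)·q(x) = -3*x^4 - 9*x^3 - 3*x^2 + 3*x.
∫_{-1}^{1} of each monomial x^k gives [2/(k+1) if k even, 0 if k odd]. Integrating term-by-term (or equivalently evaluating the antiderivative F(x) = -3*x^5/5 - 9*x^4/4 - x^3 + 3*x^2/2 at the endpoints):
  F(1) − F(−1) = -47/20 − (17/20) = -16/5.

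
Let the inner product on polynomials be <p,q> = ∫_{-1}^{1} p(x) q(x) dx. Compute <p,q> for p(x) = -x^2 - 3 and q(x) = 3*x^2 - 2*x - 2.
<p,q> = 92/15

Expand the product: p(x)·q(x) = -3*x^4 + 2*x^3 - 7*x^2 + 6*x + 6.
∫_{-1}^{1} of each monomial x^k gives [2/(k+1) if k even, 0 if k odd]. Integrating term-by-term (or equivalently evaluating the antiderivative F(x) = -3*x^5/5 + x^4/2 - 7*x^3/3 + 3*x^2 + 6*x at the endpoints):
  F(1) − F(−1) = 197/30 − (13/30) = 92/15.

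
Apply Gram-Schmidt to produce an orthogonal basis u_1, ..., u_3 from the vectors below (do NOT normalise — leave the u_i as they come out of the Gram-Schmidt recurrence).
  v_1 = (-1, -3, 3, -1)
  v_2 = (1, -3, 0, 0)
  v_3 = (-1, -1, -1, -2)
Orthogonal basis:
  u_1 = (-1, -3, 3, -1)
  u_2 = (7/5, -9/5, -6/5, 2/5)
  u_3 = (-69/68, -23/68, -89/68, -129/68)

Apply the Gram-Schmidt recurrence
  u_1 = v_1
  u_i = v_i − Σ_{j<i} ((v_i · u_j) / (u_j · u_j)) · u_j.

Step by step this gives:
  u_1 = (-1, -3, 3, -1)
  u_2 = (7/5, -9/5, -6/5, 2/5)
  u_3 = (-69/68, -23/68, -89/68, -129/68)

Orthogonality check:
  u_2 · u_1 = 0 (should be 0)
  u_3 · u_1 = 0 (should be 0)
  u_3 · u_2 = 0 (should be 0)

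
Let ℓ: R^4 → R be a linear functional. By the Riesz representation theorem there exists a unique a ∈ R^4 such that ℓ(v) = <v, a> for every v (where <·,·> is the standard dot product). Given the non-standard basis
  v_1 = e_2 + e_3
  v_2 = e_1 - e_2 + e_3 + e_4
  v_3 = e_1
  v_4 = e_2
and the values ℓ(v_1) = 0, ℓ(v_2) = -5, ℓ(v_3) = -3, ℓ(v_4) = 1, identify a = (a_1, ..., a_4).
a = (-3, 1, -1, 0)

Write a = (a_1, ..., a_4) in the standard basis. For each basis vector v_i, ℓ(v_i) = <v_i, a> is a linear equation in the a_j's. Collect the n equations into a matrix system V a = ℓ, where row i of V is v_i (expressed in the standard basis). Since V is invertible (lower-triangular with 1s on the diagonal, up to permutation), solve by back-substitution:
  V =
[[0, 1, 1, 0],
 [1, -1, 1, 1],
 [1, 0, 0, 0],
 [0, 1, 0, 0]]
  V a = (0, -5, -3, 1)
Solving gives a = (-3, 1, -1, 0).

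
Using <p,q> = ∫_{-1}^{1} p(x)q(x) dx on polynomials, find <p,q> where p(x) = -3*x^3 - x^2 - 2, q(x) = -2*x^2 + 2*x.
<p,q> = 16/15

Expand the product: p(x)·q(x) = 6*x^5 - 4*x^4 - 2*x^3 + 4*x^2 - 4*x.
∫_{-1}^{1} of each monomial x^k gives [2/(k+1) if k even, 0 if k odd]. Integrating term-by-term (or equivalently evaluating the antiderivative F(x) = x^6 - 4*x^5/5 - x^4/2 + 4*x^3/3 - 2*x^2 at the endpoints):
  F(1) − F(−1) = -29/30 − (-61/30) = 16/15.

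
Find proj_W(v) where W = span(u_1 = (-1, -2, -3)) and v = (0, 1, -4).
proj_W(v) = (-5/7, -10/7, -15/7)

Set up U = [u_1 | ... | u_1] ∈ R^(3×1). The projector onto W = col(U) is P = U (U^T U)^(-1) U^T.
Compute U^T U =
  [14],
and U^T v = (10).
Solve U^T U · c = U^T v for the coefficients: c = (5/7). The projection is proj_W(v) = U c.
Check: (v - proj_W(v)) · u_1 = 0  (should be 0).
Result: proj_W(v) = (-5/7, -10/7, -15/7).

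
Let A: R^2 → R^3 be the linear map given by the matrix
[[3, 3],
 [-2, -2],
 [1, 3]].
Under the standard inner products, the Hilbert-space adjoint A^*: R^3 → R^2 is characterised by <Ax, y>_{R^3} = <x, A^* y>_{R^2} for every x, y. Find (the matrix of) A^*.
A^* = A^T =
[[3, -2, 1],
 [3, -2, 3]]

For real matrices with standard dot products, the defining identity <Ax, y> = <x, A^* y> gives (Ax)^T y = x^T (A^*) y, i.e. x^T A^T y = x^T (A^*) y. Since this holds for all x, y, we must have A^* = A^T. Therefore
A^* =
[[3, -2, 1],
 [3, -2, 3]].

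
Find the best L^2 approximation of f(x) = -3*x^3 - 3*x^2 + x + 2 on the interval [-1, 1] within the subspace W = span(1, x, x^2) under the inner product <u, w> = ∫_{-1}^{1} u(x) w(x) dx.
g(x) = -3*x^2 - 4*x/5 + 2

The best approximation g ∈ W is the orthogonal projection of f onto W. Writing g = a_0 + a_1 x + a_2 x^2, the coefficients solve the normal equations G · a = b where
  G_{ij} = <φ_i, φ_j> and b_i = <f, φ_i>, with φ_0 = 1, φ_1 = x, φ_2 = x^2.
G =
  [2, 0, 2/3]
  [0, 2/3, 0]
  [2/3, 0, 2/5],
b = (2, -8/15, 2/15).
Solving gives a_0 = 2, a_1 = -4/5, a_2 = -3, so
  g(x) = -3*x^2 - 4*x/5 + 2.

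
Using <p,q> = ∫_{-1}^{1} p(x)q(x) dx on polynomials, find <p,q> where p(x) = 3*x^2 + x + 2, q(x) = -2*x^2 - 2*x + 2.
<p,q> = 28/5

Expand the product: p(x)·q(x) = -6*x^4 - 8*x^3 - 2*x + 4.
∫_{-1}^{1} of each monomial x^k gives [2/(k+1) if k even, 0 if k odd]. Integrating term-by-term (or equivalently evaluating the antiderivative F(x) = -6*x^5/5 - 2*x^4 - x^2 + 4*x at the endpoints):
  F(1) − F(−1) = -1/5 − (-29/5) = 28/5.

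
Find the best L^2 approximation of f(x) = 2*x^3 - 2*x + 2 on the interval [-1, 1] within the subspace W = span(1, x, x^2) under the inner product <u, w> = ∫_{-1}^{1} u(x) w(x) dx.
g(x) = 2 - 4*x/5

The best approximation g ∈ W is the orthogonal projection of f onto W. Writing g = a_0 + a_1 x + a_2 x^2, the coefficients solve the normal equations G · a = b where
  G_{ij} = <φ_i, φ_j> and b_i = <f, φ_i>, with φ_0 = 1, φ_1 = x, φ_2 = x^2.
G =
  [2, 0, 2/3]
  [0, 2/3, 0]
  [2/3, 0, 2/5],
b = (4, -8/15, 4/3).
Solving gives a_0 = 2, a_1 = -4/5, a_2 = 0, so
  g(x) = 2 - 4*x/5.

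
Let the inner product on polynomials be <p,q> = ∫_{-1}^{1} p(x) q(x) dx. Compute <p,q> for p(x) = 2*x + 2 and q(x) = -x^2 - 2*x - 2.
<p,q> = -12

Expand the product: p(x)·q(x) = -2*x^3 - 6*x^2 - 8*x - 4.
∫_{-1}^{1} of each monomial x^k gives [2/(k+1) if k even, 0 if k odd]. Integrating term-by-term (or equivalently evaluating the antiderivative F(x) = -x^4/2 - 2*x^3 - 4*x^2 - 4*x at the endpoints):
  F(1) − F(−1) = -21/2 − (3/2) = -12.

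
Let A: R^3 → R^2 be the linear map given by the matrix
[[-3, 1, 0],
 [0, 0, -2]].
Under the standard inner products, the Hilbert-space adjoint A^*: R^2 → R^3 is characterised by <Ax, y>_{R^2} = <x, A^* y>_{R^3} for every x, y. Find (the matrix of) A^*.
A^* = A^T =
[[-3, 0],
 [1, 0],
 [0, -2]]

For real matrices with standard dot products, the defining identity <Ax, y> = <x, A^* y> gives (Ax)^T y = x^T (A^*) y, i.e. x^T A^T y = x^T (A^*) y. Since this holds for all x, y, we must have A^* = A^T. Therefore
A^* =
[[-3, 0],
 [1, 0],
 [0, -2]].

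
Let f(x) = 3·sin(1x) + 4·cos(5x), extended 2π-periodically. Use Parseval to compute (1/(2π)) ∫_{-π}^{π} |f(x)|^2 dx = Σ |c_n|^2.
Σ |c_n|^2 = 25/2

Expand |f|^2 and use orthogonality of {sin(nx), cos(mx)} on [-π, π]:
  ∫_{-π}^{π} sin(nx)^2 dx = π, ∫ cos(mx)^2 dx = π, and cross terms integrate to 0.
So ∫_{-π}^{π} f(x)^2 dx = 3^2 · π + 4^2 · π = (9 + 16)π.
Divide by 2π: (9 + 16)/2 = 25/2.
By Parseval, this equals Σ |c_n|^2.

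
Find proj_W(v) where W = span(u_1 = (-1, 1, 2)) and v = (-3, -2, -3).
proj_W(v) = (5/6, -5/6, -5/3)

Set up U = [u_1 | ... | u_1] ∈ R^(3×1). The projector onto W = col(U) is P = U (U^T U)^(-1) U^T.
Compute U^T U =
  [6],
and U^T v = (-5).
Solve U^T U · c = U^T v for the coefficients: c = (-5/6). The projection is proj_W(v) = U c.
Check: (v - proj_W(v)) · u_1 = 0  (should be 0).
Result: proj_W(v) = (5/6, -5/6, -5/3).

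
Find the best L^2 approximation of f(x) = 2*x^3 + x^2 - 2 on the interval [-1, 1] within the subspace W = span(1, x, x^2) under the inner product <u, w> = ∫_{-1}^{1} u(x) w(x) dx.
g(x) = x^2 + 6*x/5 - 2

The best approximation g ∈ W is the orthogonal projection of f onto W. Writing g = a_0 + a_1 x + a_2 x^2, the coefficients solve the normal equations G · a = b where
  G_{ij} = <φ_i, φ_j> and b_i = <f, φ_i>, with φ_0 = 1, φ_1 = x, φ_2 = x^2.
G =
  [2, 0, 2/3]
  [0, 2/3, 0]
  [2/3, 0, 2/5],
b = (-10/3, 4/5, -14/15).
Solving gives a_0 = -2, a_1 = 6/5, a_2 = 1, so
  g(x) = x^2 + 6*x/5 - 2.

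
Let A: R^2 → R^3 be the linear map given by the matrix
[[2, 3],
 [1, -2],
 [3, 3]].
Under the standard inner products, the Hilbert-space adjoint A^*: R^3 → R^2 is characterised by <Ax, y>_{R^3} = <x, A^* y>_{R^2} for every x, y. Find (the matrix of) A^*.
A^* = A^T =
[[2, 1, 3],
 [3, -2, 3]]

For real matrices with standard dot products, the defining identity <Ax, y> = <x, A^* y> gives (Ax)^T y = x^T (A^*) y, i.e. x^T A^T y = x^T (A^*) y. Since this holds for all x, y, we must have A^* = A^T. Therefore
A^* =
[[2, 1, 3],
 [3, -2, 3]].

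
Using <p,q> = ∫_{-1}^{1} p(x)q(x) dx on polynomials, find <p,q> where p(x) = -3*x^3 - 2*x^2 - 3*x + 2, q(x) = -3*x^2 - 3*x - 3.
<p,q> = 0

Expand the product: p(x)·q(x) = 9*x^5 + 15*x^4 + 24*x^3 + 9*x^2 + 3*x - 6.
∫_{-1}^{1} of each monomial x^k gives [2/(k+1) if k even, 0 if k odd]. Integrating term-by-term (or equivalently evaluating the antiderivative F(x) = 3*x^6/2 + 3*x^5 + 6*x^4 + 3*x^3 + 3*x^2/2 - 6*x at the endpoints):
  F(1) − F(−1) = 9 − (9) = 0.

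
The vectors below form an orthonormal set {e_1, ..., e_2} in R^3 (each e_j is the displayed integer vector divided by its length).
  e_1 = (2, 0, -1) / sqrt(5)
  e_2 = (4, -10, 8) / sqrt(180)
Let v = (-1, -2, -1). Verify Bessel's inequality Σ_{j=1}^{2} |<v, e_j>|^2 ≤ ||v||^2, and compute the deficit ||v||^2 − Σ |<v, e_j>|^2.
Σ |<v, e_j>|^2 = 5/9; ||v||^2 = 6; deficit = 49/9

Write each e_j = u_j / sqrt(<u_j, u_j>) where u_j is the displayed integer vector. Then <v, e_j> = <v, u_j> / sqrt(<u_j, u_j>), so |<v, e_j>|^2 = <v, u_j>^2 / <u_j, u_j>.
Coefficients: <v, e_1> = -1/sqrt(5), <v, e_2> = 8/sqrt(180).
Square and sum: Σ |<v, e_j>|^2 = 5/9.
Compute ||v||^2 = v·v = 6.
Deficit = 6 − 5/9 = 49/9 ≥ 0, confirming Bessel's inequality. (The deficit equals ||v − Σ <v,e_j> e_j||^2, the squared distance from v to span{e_j}.)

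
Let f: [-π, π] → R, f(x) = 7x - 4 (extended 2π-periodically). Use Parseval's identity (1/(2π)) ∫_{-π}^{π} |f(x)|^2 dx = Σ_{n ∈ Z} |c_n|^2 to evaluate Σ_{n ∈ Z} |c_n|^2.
Σ |c_n|^2 = 49π^2/3 + 16

Expand and integrate term by term over [-π, π]:
  ∫ (7x)^2 dx = 49·(2π^3/3); ∫ 2·7·(-4)·x dx = 0 (odd integrand); ∫ (-4)^2 dx = 16·2π.
So (1/(2π)) ∫_{-π}^{π} (7x - 4)^2 dx = 49π^2/3 + 16 = 49π^2/3 + 16.
Parseval ⇒ Σ |c_n|^2 = 49π^2/3 + 16.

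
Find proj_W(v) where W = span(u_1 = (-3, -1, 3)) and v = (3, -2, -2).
proj_W(v) = (39/19, 13/19, -39/19)

Set up U = [u_1 | ... | u_1] ∈ R^(3×1). The projector onto W = col(U) is P = U (U^T U)^(-1) U^T.
Compute U^T U =
  [19],
and U^T v = (-13).
Solve U^T U · c = U^T v for the coefficients: c = (-13/19). The projection is proj_W(v) = U c.
Check: (v - proj_W(v)) · u_1 = 0  (should be 0).
Result: proj_W(v) = (39/19, 13/19, -39/19).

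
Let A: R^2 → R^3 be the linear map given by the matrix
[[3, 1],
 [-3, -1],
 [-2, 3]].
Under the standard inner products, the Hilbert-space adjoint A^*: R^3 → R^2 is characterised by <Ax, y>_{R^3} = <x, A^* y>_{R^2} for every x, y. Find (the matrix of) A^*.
A^* = A^T =
[[3, -3, -2],
 [1, -1, 3]]

For real matrices with standard dot products, the defining identity <Ax, y> = <x, A^* y> gives (Ax)^T y = x^T (A^*) y, i.e. x^T A^T y = x^T (A^*) y. Since this holds for all x, y, we must have A^* = A^T. Therefore
A^* =
[[3, -3, -2],
 [1, -1, 3]].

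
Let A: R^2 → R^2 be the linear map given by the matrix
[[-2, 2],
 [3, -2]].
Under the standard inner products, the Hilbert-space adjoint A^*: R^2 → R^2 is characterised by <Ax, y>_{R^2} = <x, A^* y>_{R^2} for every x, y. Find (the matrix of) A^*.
A^* = A^T =
[[-2, 3],
 [2, -2]]

For real matrices with standard dot products, the defining identity <Ax, y> = <x, A^* y> gives (Ax)^T y = x^T (A^*) y, i.e. x^T A^T y = x^T (A^*) y. Since this holds for all x, y, we must have A^* = A^T. Therefore
A^* =
[[-2, 3],
 [2, -2]].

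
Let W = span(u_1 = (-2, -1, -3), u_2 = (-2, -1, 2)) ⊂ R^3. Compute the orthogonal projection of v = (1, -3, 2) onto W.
proj_W(v) = (-2/5, -1/5, 2)

Set up U = [u_1 | ... | u_2] ∈ R^(3×2). The projector onto W = col(U) is P = U (U^T U)^(-1) U^T.
Compute U^T U =
  [14, -1]
  [-1, 9],
and U^T v = (-5, 5).
Solve U^T U · c = U^T v for the coefficients: c = (-8/25, 13/25). The projection is proj_W(v) = U c.
Check: (v - proj_W(v)) · u_1 = 0  (should be 0).
Check: (v - proj_W(v)) · u_2 = 0  (should be 0).
Result: proj_W(v) = (-2/5, -1/5, 2).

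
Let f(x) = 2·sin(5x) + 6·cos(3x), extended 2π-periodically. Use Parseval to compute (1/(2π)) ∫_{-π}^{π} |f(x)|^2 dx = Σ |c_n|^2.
Σ |c_n|^2 = 20

Expand |f|^2 and use orthogonality of {sin(nx), cos(mx)} on [-π, π]:
  ∫_{-π}^{π} sin(nx)^2 dx = π, ∫ cos(mx)^2 dx = π, and cross terms integrate to 0.
So ∫_{-π}^{π} f(x)^2 dx = 2^2 · π + 6^2 · π = (4 + 36)π.
Divide by 2π: (4 + 36)/2 = 20.
By Parseval, this equals Σ |c_n|^2.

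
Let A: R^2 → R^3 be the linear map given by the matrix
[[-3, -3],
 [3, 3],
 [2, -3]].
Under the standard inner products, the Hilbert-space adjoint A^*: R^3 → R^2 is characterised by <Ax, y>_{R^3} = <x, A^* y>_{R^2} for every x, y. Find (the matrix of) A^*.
A^* = A^T =
[[-3, 3, 2],
 [-3, 3, -3]]

For real matrices with standard dot products, the defining identity <Ax, y> = <x, A^* y> gives (Ax)^T y = x^T (A^*) y, i.e. x^T A^T y = x^T (A^*) y. Since this holds for all x, y, we must have A^* = A^T. Therefore
A^* =
[[-3, 3, 2],
 [-3, 3, -3]].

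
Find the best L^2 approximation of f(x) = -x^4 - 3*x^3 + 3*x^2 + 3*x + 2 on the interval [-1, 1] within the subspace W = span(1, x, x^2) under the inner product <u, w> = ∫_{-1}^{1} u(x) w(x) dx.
g(x) = 15*x^2/7 + 6*x/5 + 73/35

The best approximation g ∈ W is the orthogonal projection of f onto W. Writing g = a_0 + a_1 x + a_2 x^2, the coefficients solve the normal equations G · a = b where
  G_{ij} = <φ_i, φ_j> and b_i = <f, φ_i>, with φ_0 = 1, φ_1 = x, φ_2 = x^2.
G =
  [2, 0, 2/3]
  [0, 2/3, 0]
  [2/3, 0, 2/5],
b = (28/5, 4/5, 236/105).
Solving gives a_0 = 73/35, a_1 = 6/5, a_2 = 15/7, so
  g(x) = 15*x^2/7 + 6*x/5 + 73/35.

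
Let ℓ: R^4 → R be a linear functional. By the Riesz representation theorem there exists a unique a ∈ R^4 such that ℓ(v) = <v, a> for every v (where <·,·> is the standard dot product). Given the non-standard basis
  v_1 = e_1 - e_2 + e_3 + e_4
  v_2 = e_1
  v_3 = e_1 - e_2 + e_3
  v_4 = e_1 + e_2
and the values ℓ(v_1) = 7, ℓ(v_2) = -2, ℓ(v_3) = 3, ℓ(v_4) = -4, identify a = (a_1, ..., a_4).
a = (-2, -2, 3, 4)

Write a = (a_1, ..., a_4) in the standard basis. For each basis vector v_i, ℓ(v_i) = <v_i, a> is a linear equation in the a_j's. Collect the n equations into a matrix system V a = ℓ, where row i of V is v_i (expressed in the standard basis). Since V is invertible (lower-triangular with 1s on the diagonal, up to permutation), solve by back-substitution:
  V =
[[1, -1, 1, 1],
 [1, 0, 0, 0],
 [1, -1, 1, 0],
 [1, 1, 0, 0]]
  V a = (7, -2, 3, -4)
Solving gives a = (-2, -2, 3, 4).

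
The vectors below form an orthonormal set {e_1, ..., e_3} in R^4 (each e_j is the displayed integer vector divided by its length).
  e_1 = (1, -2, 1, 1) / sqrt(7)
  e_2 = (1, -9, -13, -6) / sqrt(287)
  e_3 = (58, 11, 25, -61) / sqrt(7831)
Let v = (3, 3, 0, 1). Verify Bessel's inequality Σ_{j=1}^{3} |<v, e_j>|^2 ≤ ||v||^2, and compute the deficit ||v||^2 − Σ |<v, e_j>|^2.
Σ |<v, e_j>|^2 = 1228/191; ||v||^2 = 19; deficit = 2401/191

Write each e_j = u_j / sqrt(<u_j, u_j>) where u_j is the displayed integer vector. Then <v, e_j> = <v, u_j> / sqrt(<u_j, u_j>), so |<v, e_j>|^2 = <v, u_j>^2 / <u_j, u_j>.
Coefficients: <v, e_1> = -2/sqrt(7), <v, e_2> = -30/sqrt(287), <v, e_3> = 146/sqrt(7831).
Square and sum: Σ |<v, e_j>|^2 = 1228/191.
Compute ||v||^2 = v·v = 19.
Deficit = 19 − 1228/191 = 2401/191 ≥ 0, confirming Bessel's inequality. (The deficit equals ||v − Σ <v,e_j> e_j||^2, the squared distance from v to span{e_j}.)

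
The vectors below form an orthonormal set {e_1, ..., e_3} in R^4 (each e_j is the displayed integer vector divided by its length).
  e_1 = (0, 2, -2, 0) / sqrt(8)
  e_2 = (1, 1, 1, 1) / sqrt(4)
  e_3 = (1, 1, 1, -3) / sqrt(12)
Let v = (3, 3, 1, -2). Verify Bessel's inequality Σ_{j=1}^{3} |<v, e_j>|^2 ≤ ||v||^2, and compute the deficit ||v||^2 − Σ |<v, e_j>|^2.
Σ |<v, e_j>|^2 = 67/3; ||v||^2 = 23; deficit = 2/3

Write each e_j = u_j / sqrt(<u_j, u_j>) where u_j is the displayed integer vector. Then <v, e_j> = <v, u_j> / sqrt(<u_j, u_j>), so |<v, e_j>|^2 = <v, u_j>^2 / <u_j, u_j>.
Coefficients: <v, e_1> = 4/sqrt(8), <v, e_2> = 5/sqrt(4), <v, e_3> = 13/sqrt(12).
Square and sum: Σ |<v, e_j>|^2 = 67/3.
Compute ||v||^2 = v·v = 23.
Deficit = 23 − 67/3 = 2/3 ≥ 0, confirming Bessel's inequality. (The deficit equals ||v − Σ <v,e_j> e_j||^2, the squared distance from v to span{e_j}.)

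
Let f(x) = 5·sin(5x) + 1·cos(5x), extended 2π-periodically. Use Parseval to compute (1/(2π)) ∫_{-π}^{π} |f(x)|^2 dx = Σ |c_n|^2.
Σ |c_n|^2 = 13

Expand |f|^2 and use orthogonality of {sin(nx), cos(mx)} on [-π, π]:
  ∫_{-π}^{π} sin(nx)^2 dx = π, ∫ cos(mx)^2 dx = π, and cross terms integrate to 0.
So ∫_{-π}^{π} f(x)^2 dx = 5^2 · π + 1^2 · π = (25 + 1)π.
Divide by 2π: (25 + 1)/2 = 13.
By Parseval, this equals Σ |c_n|^2.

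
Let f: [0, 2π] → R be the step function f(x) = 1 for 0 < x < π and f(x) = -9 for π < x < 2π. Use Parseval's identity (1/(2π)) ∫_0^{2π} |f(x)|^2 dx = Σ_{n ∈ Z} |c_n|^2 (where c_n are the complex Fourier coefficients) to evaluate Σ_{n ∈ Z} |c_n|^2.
Σ |c_n|^2 = 41

Parseval equates the L^2 energy of f (normalised by 1/(2π)) with the ℓ^2 sum of its Fourier coefficients: (1/(2π)) ∫_0^{2π} |f|^2 = Σ |c_n|^2.
Compute the left side: (1/(2π)) [∫_0^π 1^2 dx + ∫_π^{2π} (-9)^2 dx] = (1/(2π)) · (1π + 81π) = (1 + 81)/2 = 41.
So Σ_{n ∈ Z} |c_n|^2 = 41.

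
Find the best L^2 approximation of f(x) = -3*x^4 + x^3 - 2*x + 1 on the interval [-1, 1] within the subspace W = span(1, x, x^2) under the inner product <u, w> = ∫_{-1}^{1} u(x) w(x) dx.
g(x) = -18*x^2/7 - 7*x/5 + 44/35

The best approximation g ∈ W is the orthogonal projection of f onto W. Writing g = a_0 + a_1 x + a_2 x^2, the coefficients solve the normal equations G · a = b where
  G_{ij} = <φ_i, φ_j> and b_i = <f, φ_i>, with φ_0 = 1, φ_1 = x, φ_2 = x^2.
G =
  [2, 0, 2/3]
  [0, 2/3, 0]
  [2/3, 0, 2/5],
b = (4/5, -14/15, -4/21).
Solving gives a_0 = 44/35, a_1 = -7/5, a_2 = -18/7, so
  g(x) = -18*x^2/7 - 7*x/5 + 44/35.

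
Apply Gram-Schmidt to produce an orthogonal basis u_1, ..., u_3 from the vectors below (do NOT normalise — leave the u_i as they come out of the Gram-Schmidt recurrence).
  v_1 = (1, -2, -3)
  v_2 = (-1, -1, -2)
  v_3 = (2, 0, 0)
Orthogonal basis:
  u_1 = (1, -2, -3)
  u_2 = (-3/2, 0, -1/2)
  u_3 = (2/35, 2/7, -6/35)

Apply the Gram-Schmidt recurrence
  u_1 = v_1
  u_i = v_i − Σ_{j<i} ((v_i · u_j) / (u_j · u_j)) · u_j.

Step by step this gives:
  u_1 = (1, -2, -3)
  u_2 = (-3/2, 0, -1/2)
  u_3 = (2/35, 2/7, -6/35)

Orthogonality check:
  u_2 · u_1 = 0 (should be 0)
  u_3 · u_1 = 0 (should be 0)
  u_3 · u_2 = 0 (should be 0)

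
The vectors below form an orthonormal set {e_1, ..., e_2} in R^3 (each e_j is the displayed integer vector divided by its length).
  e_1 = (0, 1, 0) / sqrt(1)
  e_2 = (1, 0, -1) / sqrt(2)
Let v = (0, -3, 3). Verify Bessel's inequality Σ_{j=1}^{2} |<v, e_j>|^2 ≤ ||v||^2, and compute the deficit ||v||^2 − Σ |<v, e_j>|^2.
Σ |<v, e_j>|^2 = 27/2; ||v||^2 = 18; deficit = 9/2

Write each e_j = u_j / sqrt(<u_j, u_j>) where u_j is the displayed integer vector. Then <v, e_j> = <v, u_j> / sqrt(<u_j, u_j>), so |<v, e_j>|^2 = <v, u_j>^2 / <u_j, u_j>.
Coefficients: <v, e_1> = -3/sqrt(1), <v, e_2> = -3/sqrt(2).
Square and sum: Σ |<v, e_j>|^2 = 27/2.
Compute ||v||^2 = v·v = 18.
Deficit = 18 − 27/2 = 9/2 ≥ 0, confirming Bessel's inequality. (The deficit equals ||v − Σ <v,e_j> e_j||^2, the squared distance from v to span{e_j}.)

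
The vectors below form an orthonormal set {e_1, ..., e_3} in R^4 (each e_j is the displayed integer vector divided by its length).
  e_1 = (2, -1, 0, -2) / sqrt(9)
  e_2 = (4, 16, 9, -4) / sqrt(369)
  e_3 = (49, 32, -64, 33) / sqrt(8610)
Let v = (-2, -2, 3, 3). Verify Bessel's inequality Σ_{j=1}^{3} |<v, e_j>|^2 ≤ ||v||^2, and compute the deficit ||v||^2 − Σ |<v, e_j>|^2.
Σ |<v, e_j>|^2 = 229/14; ||v||^2 = 26; deficit = 135/14

Write each e_j = u_j / sqrt(<u_j, u_j>) where u_j is the displayed integer vector. Then <v, e_j> = <v, u_j> / sqrt(<u_j, u_j>), so |<v, e_j>|^2 = <v, u_j>^2 / <u_j, u_j>.
Coefficients: <v, e_1> = -8/sqrt(9), <v, e_2> = -25/sqrt(369), <v, e_3> = -255/sqrt(8610).
Square and sum: Σ |<v, e_j>|^2 = 229/14.
Compute ||v||^2 = v·v = 26.
Deficit = 26 − 229/14 = 135/14 ≥ 0, confirming Bessel's inequality. (The deficit equals ||v − Σ <v,e_j> e_j||^2, the squared distance from v to span{e_j}.)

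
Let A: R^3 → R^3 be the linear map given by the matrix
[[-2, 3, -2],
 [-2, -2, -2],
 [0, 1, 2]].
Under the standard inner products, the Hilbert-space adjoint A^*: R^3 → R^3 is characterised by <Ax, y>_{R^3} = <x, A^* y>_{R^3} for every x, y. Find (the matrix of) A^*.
A^* = A^T =
[[-2, -2, 0],
 [3, -2, 1],
 [-2, -2, 2]]

For real matrices with standard dot products, the defining identity <Ax, y> = <x, A^* y> gives (Ax)^T y = x^T (A^*) y, i.e. x^T A^T y = x^T (A^*) y. Since this holds for all x, y, we must have A^* = A^T. Therefore
A^* =
[[-2, -2, 0],
 [3, -2, 1],
 [-2, -2, 2]].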